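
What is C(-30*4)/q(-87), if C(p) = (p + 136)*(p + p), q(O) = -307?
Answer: 3840/307 ≈ 12.508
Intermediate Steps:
C(p) = 2*p*(136 + p) (C(p) = (136 + p)*(2*p) = 2*p*(136 + p))
C(-30*4)/q(-87) = (2*(-30*4)*(136 - 30*4))/(-307) = (2*(-120)*(136 - 120))*(-1/307) = (2*(-120)*16)*(-1/307) = -3840*(-1/307) = 3840/307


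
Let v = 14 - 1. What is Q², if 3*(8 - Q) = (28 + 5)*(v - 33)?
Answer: 51984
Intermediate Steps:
v = 13
Q = 228 (Q = 8 - (28 + 5)*(13 - 33)/3 = 8 - 11*(-20) = 8 - ⅓*(-660) = 8 + 220 = 228)
Q² = 228² = 51984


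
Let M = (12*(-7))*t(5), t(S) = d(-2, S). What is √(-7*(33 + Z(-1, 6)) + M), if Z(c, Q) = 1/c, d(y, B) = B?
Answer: 2*I*√161 ≈ 25.377*I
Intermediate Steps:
t(S) = S
M = -420 (M = (12*(-7))*5 = -84*5 = -420)
√(-7*(33 + Z(-1, 6)) + M) = √(-7*(33 + 1/(-1)) - 420) = √(-7*(33 - 1) - 420) = √(-7*32 - 420) = √(-224 - 420) = √(-644) = 2*I*√161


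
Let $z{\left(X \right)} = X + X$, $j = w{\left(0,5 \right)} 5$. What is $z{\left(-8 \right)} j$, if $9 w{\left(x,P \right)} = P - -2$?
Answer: $- \frac{560}{9} \approx -62.222$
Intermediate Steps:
$w{\left(x,P \right)} = \frac{2}{9} + \frac{P}{9}$ ($w{\left(x,P \right)} = \frac{P - -2}{9} = \frac{P + 2}{9} = \frac{2 + P}{9} = \frac{2}{9} + \frac{P}{9}$)
$j = \frac{35}{9}$ ($j = \left(\frac{2}{9} + \frac{1}{9} \cdot 5\right) 5 = \left(\frac{2}{9} + \frac{5}{9}\right) 5 = \frac{7}{9} \cdot 5 = \frac{35}{9} \approx 3.8889$)
$z{\left(X \right)} = 2 X$
$z{\left(-8 \right)} j = 2 \left(-8\right) \frac{35}{9} = \left(-16\right) \frac{35}{9} = - \frac{560}{9}$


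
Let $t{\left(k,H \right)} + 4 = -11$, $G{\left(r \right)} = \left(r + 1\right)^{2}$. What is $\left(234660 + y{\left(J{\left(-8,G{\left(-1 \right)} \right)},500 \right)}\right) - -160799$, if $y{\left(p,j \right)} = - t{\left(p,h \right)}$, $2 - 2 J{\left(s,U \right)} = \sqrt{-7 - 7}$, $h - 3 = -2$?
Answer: $395474$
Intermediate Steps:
$h = 1$ ($h = 3 - 2 = 1$)
$G{\left(r \right)} = \left(1 + r\right)^{2}$
$t{\left(k,H \right)} = -15$ ($t{\left(k,H \right)} = -4 - 11 = -15$)
$J{\left(s,U \right)} = 1 - \frac{i \sqrt{14}}{2}$ ($J{\left(s,U \right)} = 1 - \frac{\sqrt{-7 - 7}}{2} = 1 - \frac{\sqrt{-14}}{2} = 1 - \frac{i \sqrt{14}}{2}$)
$y{\left(p,j \right)} = 15$ ($y{\left(p,j \right)} = \left(-1\right) \left(-15\right) = 15$)
$\left(234660 + y{\left(J{\left(-8,G{\left(-1 \right)} \right)},500 \right)}\right) - -160799 = \left(234660 + 15\right) - -160799 = 234675 + 160799 = 395474$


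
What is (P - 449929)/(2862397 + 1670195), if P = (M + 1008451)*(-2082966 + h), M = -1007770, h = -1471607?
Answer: -1210557071/2266296 ≈ -534.16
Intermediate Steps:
P = -2420664213 (P = (-1007770 + 1008451)*(-2082966 - 1471607) = 681*(-3554573) = -2420664213)
(P - 449929)/(2862397 + 1670195) = (-2420664213 - 449929)/(2862397 + 1670195) = -2421114142/4532592 = -2421114142*1/4532592 = -1210557071/2266296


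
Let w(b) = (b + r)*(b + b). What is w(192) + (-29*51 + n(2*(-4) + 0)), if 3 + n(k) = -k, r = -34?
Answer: 59198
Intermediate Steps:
n(k) = -3 - k
w(b) = 2*b*(-34 + b) (w(b) = (b - 34)*(b + b) = (-34 + b)*(2*b) = 2*b*(-34 + b))
w(192) + (-29*51 + n(2*(-4) + 0)) = 2*192*(-34 + 192) + (-29*51 + (-3 - (2*(-4) + 0))) = 2*192*158 + (-1479 + (-3 - (-8 + 0))) = 60672 + (-1479 + (-3 - 1*(-8))) = 60672 + (-1479 + (-3 + 8)) = 60672 + (-1479 + 5) = 60672 - 1474 = 59198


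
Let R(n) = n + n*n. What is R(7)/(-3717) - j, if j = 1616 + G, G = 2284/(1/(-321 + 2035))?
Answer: -2079604160/531 ≈ -3.9164e+6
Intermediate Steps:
R(n) = n + n**2
G = 3914776 (G = 2284/(1/1714) = 2284*1714 = 3914776)
j = 3916392 (j = 1616 + 3914776 = 3916392)
R(7)/(-3717) - j = (7*(1 + 7))/(-3717) - 1*3916392 = (7*8)*(-1/3717) - 3916392 = 56*(-1/3717) - 3916392 = -8/531 - 3916392 = -2079604160/531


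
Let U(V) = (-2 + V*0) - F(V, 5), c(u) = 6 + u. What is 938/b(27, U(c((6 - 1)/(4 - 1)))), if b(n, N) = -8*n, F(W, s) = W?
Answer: -469/108 ≈ -4.3426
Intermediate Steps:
U(V) = -2 - V (U(V) = (-2 + V*0) - V = (-2 + 0) - V = -2 - V)
938/b(27, U(c((6 - 1)/(4 - 1)))) = 938/((-8*27)) = 938/(-216) = 938*(-1/216) = -469/108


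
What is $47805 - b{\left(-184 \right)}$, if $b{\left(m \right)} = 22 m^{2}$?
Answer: $-697027$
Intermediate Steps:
$47805 - b{\left(-184 \right)} = 47805 - 22 \left(-184\right)^{2} = 47805 - 22 \cdot 33856 = 47805 - 744832 = -697027$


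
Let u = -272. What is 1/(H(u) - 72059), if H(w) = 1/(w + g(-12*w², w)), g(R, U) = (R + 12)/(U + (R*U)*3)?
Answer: -7037556251/507119291764061 ≈ -1.3878e-5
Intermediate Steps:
g(R, U) = (12 + R)/(U + 3*R*U)
H(w) = 1/(w + (12 - 12*w²)/(w*(1 - 36*w²))) (H(w) = 1/(w + (12 - 12*w²)/(w*(1 + 3*(-12*w²)))) = 1/(w + (12 - 12*w²)/(w*(1 - 36*w²))))
1/(H(u) - 72059) = 1/((-1*(-272) + 36*(-272)³)/(-12 + 11*(-272)² + 36*(-272)⁴) - 72059) = 1/((272 + 36*(-20123648))/(-12 + 11*73984 + 36*5473632256) - 72059) = 1/((272 - 724451328)/(-12 + 813824 + 197050761216) - 72059) = 1/(-724451056/197051575028 - 72059) = 1/((1/197051575028)*(-724451056) - 72059) = 1/(-25873252/7037556251 - 72059) = 1/(-507119291764061/7037556251) = -7037556251/507119291764061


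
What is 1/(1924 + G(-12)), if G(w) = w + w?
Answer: 1/1900 ≈ 0.00052632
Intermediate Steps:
G(w) = 2*w
1/(1924 + G(-12)) = 1/(1924 + 2*(-12)) = 1/(1924 - 24) = 1/1900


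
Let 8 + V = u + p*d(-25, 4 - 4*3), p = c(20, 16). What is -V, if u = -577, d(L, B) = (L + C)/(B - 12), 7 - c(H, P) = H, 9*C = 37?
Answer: 26936/45 ≈ 598.58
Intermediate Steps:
C = 37/9 (C = (⅑)*37 = 37/9 ≈ 4.1111)
c(H, P) = 7 - H
d(L, B) = (37/9 + L)/(-12 + B) (d(L, B) = (L + 37/9)/(B - 12) = (37/9 + L)/(-12 + B))
p = -13 (p = 7 - 1*20 = 7 - 20 = -13)
V = -26936/45 (V = -8 + (-577 - 13*(37/9 - 25)/(-12 + (4 - 4*3))) = -8 + (-577 - 13*(-188)/((-12 + (4 - 12))*9)) = -8 + (-577 - 13*(-188)/((-12 - 8)*9)) = -8 + (-577 - 13*(-188)/((-20)*9)) = -8 + (-577 - (-13)*(-188)/(20*9)) = -8 + (-577 - 13*47/45) = -8 + (-577 - 611/45) = -8 - 26576/45 = -26936/45 ≈ -598.58)
-V = -1*(-26936/45) = 26936/45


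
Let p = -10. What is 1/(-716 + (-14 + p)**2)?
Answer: -1/140 ≈ -0.0071429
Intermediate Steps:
1/(-716 + (-14 + p)**2) = 1/(-716 + (-14 - 10)**2) = 1/(-716 + (-24)**2) = 1/(-716 + 576) = 1/(-140) = -1/140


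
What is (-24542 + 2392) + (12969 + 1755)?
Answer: -7426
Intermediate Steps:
(-24542 + 2392) + (12969 + 1755) = -22150 + 14724 = -7426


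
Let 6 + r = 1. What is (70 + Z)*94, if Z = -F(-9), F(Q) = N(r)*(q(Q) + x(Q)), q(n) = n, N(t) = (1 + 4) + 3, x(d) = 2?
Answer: 11844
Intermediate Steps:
r = -5 (r = -6 + 1 = -5)
N(t) = 8 (N(t) = 5 + 3 = 8)
F(Q) = 16 + 8*Q (F(Q) = 8*(Q + 2) = 8*(2 + Q) = 16 + 8*Q)
Z = 56 (Z = -(16 + 8*(-9)) = -(16 - 72) = -1*(-56) = 56)
(70 + Z)*94 = (70 + 56)*94 = 126*94 = 11844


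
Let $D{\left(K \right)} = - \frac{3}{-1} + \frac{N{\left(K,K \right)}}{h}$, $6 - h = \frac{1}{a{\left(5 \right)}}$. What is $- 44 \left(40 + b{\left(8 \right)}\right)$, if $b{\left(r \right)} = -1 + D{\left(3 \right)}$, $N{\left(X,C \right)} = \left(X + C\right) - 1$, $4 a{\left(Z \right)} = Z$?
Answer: $- \frac{24574}{13} \approx -1890.3$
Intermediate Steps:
$a{\left(Z \right)} = \frac{Z}{4}$
$N{\left(X,C \right)} = -1 + C + X$ ($N{\left(X,C \right)} = \left(C + X\right) - 1 = -1 + C + X$)
$h = \frac{26}{5}$ ($h = 6 - \frac{1}{\frac{1}{4} \cdot 5} = 6 - \frac{1}{\frac{5}{4}} = 6 - \frac{4}{5} = \frac{26}{5} \approx 5.2$)
$D{\left(K \right)} = \frac{73}{26} + \frac{5 K}{13}$ ($D{\left(K \right)} = - \frac{3}{-1} + \frac{-1 + K + K}{\frac{26}{5}} = \left(-3\right) \left(-1\right) + \left(-1 + 2 K\right) \frac{5}{26} = 3 + \left(- \frac{5}{26} + \frac{5 K}{13}\right) = \frac{73}{26} + \frac{5 K}{13}$)
$b{\left(r \right)} = \frac{77}{26}$ ($b{\left(r \right)} = -1 + \left(\frac{73}{26} + \frac{5}{13} \cdot 3\right) = -1 + \left(\frac{73}{26} + \frac{15}{13}\right) = -1 + \frac{103}{26} = \frac{77}{26}$)
$- 44 \left(40 + b{\left(8 \right)}\right) = - 44 \left(40 + \frac{77}{26}\right) = \left(-44\right) \frac{1117}{26} = - \frac{24574}{13}$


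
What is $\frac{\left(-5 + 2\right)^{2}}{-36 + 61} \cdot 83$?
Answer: $\frac{747}{25} \approx 29.88$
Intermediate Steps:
$\frac{\left(-5 + 2\right)^{2}}{-36 + 61} \cdot 83 = \frac{\left(-3\right)^{2}}{25} \cdot 83 = 9 \cdot \frac{1}{25} \cdot 83 = \frac{9}{25} \cdot 83 = \frac{747}{25}$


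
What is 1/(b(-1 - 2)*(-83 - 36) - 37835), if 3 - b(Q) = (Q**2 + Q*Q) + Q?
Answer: -1/36407 ≈ -2.7467e-5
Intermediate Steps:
b(Q) = 3 - Q - 2*Q**2 (b(Q) = 3 - ((Q**2 + Q*Q) + Q) = 3 - ((Q**2 + Q**2) + Q) = 3 - (2*Q**2 + Q) = 3 - (Q + 2*Q**2) = 3 + (-Q - 2*Q**2) = 3 - Q - 2*Q**2)
1/(b(-1 - 2)*(-83 - 36) - 37835) = 1/((3 - (-1 - 2) - 2*(-1 - 2)**2)*(-83 - 36) - 37835) = 1/((3 - 1*(-3) - 2*(-3)**2)*(-119) - 37835) = 1/((3 + 3 - 2*9)*(-119) - 37835) = 1/((3 + 3 - 18)*(-119) - 37835) = 1/(-12*(-119) - 37835) = 1/(1428 - 37835) = 1/(-36407) = -1/36407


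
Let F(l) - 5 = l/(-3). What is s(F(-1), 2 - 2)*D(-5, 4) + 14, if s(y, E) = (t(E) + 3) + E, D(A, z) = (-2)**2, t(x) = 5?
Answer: 46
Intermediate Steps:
D(A, z) = 4
F(l) = 5 - l/3 (F(l) = 5 + l/(-3) = 5 + l*(-1/3) = 5 - l/3)
s(y, E) = 8 + E (s(y, E) = (5 + 3) + E = 8 + E)
s(F(-1), 2 - 2)*D(-5, 4) + 14 = (8 + (2 - 2))*4 + 14 = (8 + 0)*4 + 14 = 8*4 + 14 = 32 + 14 = 46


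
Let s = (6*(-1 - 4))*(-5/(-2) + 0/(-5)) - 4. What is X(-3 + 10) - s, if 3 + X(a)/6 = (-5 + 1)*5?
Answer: -59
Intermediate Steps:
X(a) = -138 (X(a) = -18 + 6*((-5 + 1)*5) = -18 + 6*(-4*5) = -18 + 6*(-20) = -18 - 120 = -138)
s = -79 (s = (6*(-5))*(-5*(-½) + 0*(-⅕)) - 4 = -30*(5/2 + 0) - 4 = -30*5/2 - 4 = -75 - 4 = -79)
X(-3 + 10) - s = -138 - 1*(-79) = -138 + 79 = -59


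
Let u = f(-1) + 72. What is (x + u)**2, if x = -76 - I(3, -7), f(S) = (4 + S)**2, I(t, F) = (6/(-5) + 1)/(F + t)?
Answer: 9801/400 ≈ 24.503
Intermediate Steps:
I(t, F) = -1/(5*(F + t)) (I(t, F) = (6*(-1/5) + 1)/(F + t) = (-6/5 + 1)/(F + t) = -1/(5*(F + t)))
x = -1521/20 (x = -76 - (-1)/(5*(-7) + 5*3) = -76 - (-1)/(-35 + 15) = -76 - (-1)/(-20) = -76 - (-1)*(-1)/20 = -76 - 1*1/20 = -76 - 1/20 = -1521/20 ≈ -76.050)
u = 81 (u = (4 - 1)**2 + 72 = 3**2 + 72 = 9 + 72 = 81)
(x + u)**2 = (-1521/20 + 81)**2 = (99/20)**2 = 9801/400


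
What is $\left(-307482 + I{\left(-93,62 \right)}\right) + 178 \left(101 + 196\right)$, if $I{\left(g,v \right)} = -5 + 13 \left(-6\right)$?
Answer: $-254699$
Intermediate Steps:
$I{\left(g,v \right)} = -83$ ($I{\left(g,v \right)} = -5 - 78 = -83$)
$\left(-307482 + I{\left(-93,62 \right)}\right) + 178 \left(101 + 196\right) = \left(-307482 - 83\right) + 178 \left(101 + 196\right) = -307565 + 178 \cdot 297 = -307565 + 52866 = -254699$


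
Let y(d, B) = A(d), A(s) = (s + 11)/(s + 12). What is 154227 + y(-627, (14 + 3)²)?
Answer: 94850221/615 ≈ 1.5423e+5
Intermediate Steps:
A(s) = (11 + s)/(12 + s)
y(d, B) = (11 + d)/(12 + d)
154227 + y(-627, (14 + 3)²) = 154227 + (11 - 627)/(12 - 627) = 154227 - 616/(-615) = 154227 - 1/615*(-616) = 154227 + 616/615 = 94850221/615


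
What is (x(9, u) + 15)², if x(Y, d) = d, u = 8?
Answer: 529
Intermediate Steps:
(x(9, u) + 15)² = (8 + 15)² = 23² = 529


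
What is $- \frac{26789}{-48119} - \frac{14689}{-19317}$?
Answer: $\frac{1224303104}{929514723} \approx 1.3171$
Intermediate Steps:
$- \frac{26789}{-48119} - \frac{14689}{-19317} = \left(-26789\right) \left(- \frac{1}{48119}\right) - - \frac{14689}{19317} = \frac{26789}{48119} + \frac{14689}{19317} = \frac{1224303104}{929514723}$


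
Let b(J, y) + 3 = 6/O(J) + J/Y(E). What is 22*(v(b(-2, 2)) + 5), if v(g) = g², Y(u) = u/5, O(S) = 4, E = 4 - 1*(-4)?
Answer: 2211/8 ≈ 276.38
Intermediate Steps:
E = 8 (E = 4 + 4 = 8)
Y(u) = u/5 (Y(u) = u*(⅕) = u/5)
b(J, y) = -3/2 + 5*J/8 (b(J, y) = -3 + (6/4 + J/(((⅕)*8))) = -3 + (6*(¼) + J/(8/5)) = -3 + (3/2 + J*(5/8)) = -3 + (3/2 + 5*J/8) = -3/2 + 5*J/8)
22*(v(b(-2, 2)) + 5) = 22*((-3/2 + (5/8)*(-2))² + 5) = 22*((-3/2 - 5/4)² + 5) = 22*((-11/4)² + 5) = 22*(121/16 + 5) = 22*(201/16) = 2211/8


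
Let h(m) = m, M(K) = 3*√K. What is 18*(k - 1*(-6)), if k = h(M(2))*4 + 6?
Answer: 216 + 216*√2 ≈ 521.47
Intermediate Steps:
k = 6 + 12*√2 (k = (3*√2)*4 + 6 = 12*√2 + 6 = 6 + 12*√2 ≈ 22.971)
18*(k - 1*(-6)) = 18*((6 + 12*√2) - 1*(-6)) = 18*((6 + 12*√2) + 6) = 18*(12 + 12*√2) = 216 + 216*√2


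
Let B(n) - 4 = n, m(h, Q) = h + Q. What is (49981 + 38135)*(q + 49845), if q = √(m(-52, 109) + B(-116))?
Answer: 4392142020 + 88116*I*√55 ≈ 4.3921e+9 + 6.5349e+5*I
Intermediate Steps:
m(h, Q) = Q + h
B(n) = 4 + n
q = I*√55 (q = √((109 - 52) + (4 - 116)) = √(57 - 112) = √(-55) = I*√55 ≈ 7.4162*I)
(49981 + 38135)*(q + 49845) = (49981 + 38135)*(I*√55 + 49845) = 88116*(49845 + I*√55) = 4392142020 + 88116*I*√55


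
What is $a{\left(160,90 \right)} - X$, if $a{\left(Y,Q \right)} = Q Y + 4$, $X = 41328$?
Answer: $-26924$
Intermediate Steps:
$a{\left(Y,Q \right)} = 4 + Q Y$
$a{\left(160,90 \right)} - X = \left(4 + 90 \cdot 160\right) - 41328 = \left(4 + 14400\right) - 41328 = 14404 - 41328 = -26924$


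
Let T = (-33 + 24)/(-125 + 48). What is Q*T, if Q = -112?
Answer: -144/11 ≈ -13.091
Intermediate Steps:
T = 9/77 (T = -9/(-77) = -9*(-1/77) = 9/77 ≈ 0.11688)
Q*T = -112*9/77 = -144/11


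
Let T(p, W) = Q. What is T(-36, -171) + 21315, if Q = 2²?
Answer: 21319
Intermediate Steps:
Q = 4
T(p, W) = 4
T(-36, -171) + 21315 = 4 + 21315 = 21319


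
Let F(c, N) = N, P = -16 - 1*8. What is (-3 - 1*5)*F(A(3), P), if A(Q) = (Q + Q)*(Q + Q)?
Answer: 192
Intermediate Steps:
A(Q) = 4*Q² (A(Q) = (2*Q)*(2*Q) = 4*Q²)
P = -24 (P = -16 - 8 = -24)
(-3 - 1*5)*F(A(3), P) = (-3 - 1*5)*(-24) = (-3 - 5)*(-24) = -8*(-24) = 192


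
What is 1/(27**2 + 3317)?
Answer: 1/4046 ≈ 0.00024716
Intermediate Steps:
1/(27**2 + 3317) = 1/(729 + 3317) = 1/4046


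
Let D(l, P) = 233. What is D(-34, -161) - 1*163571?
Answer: -163338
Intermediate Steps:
D(-34, -161) - 1*163571 = 233 - 1*163571 = 233 - 163571 = -163338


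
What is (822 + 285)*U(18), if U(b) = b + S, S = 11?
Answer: 32103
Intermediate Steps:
U(b) = 11 + b (U(b) = b + 11 = 11 + b)
(822 + 285)*U(18) = (822 + 285)*(11 + 18) = 1107*29 = 32103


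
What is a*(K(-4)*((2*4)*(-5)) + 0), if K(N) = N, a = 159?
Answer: 25440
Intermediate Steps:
a*(K(-4)*((2*4)*(-5)) + 0) = 159*(-4*2*4*(-5) + 0) = 159*(-32*(-5) + 0) = 159*(-4*(-40) + 0) = 159*(160 + 0) = 159*160 = 25440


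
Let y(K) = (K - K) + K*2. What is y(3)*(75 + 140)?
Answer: 1290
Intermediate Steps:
y(K) = 2*K (y(K) = 0 + 2*K = 2*K)
y(3)*(75 + 140) = (2*3)*(75 + 140) = 6*215 = 1290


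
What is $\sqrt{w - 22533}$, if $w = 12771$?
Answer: $i \sqrt{9762} \approx 98.803 i$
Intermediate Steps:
$\sqrt{w - 22533} = \sqrt{12771 - 22533} = \sqrt{-9762} = i \sqrt{9762}$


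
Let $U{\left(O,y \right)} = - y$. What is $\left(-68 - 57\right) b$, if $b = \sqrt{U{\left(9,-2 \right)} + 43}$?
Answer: $- 375 \sqrt{5} \approx -838.53$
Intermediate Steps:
$b = 3 \sqrt{5}$ ($b = \sqrt{\left(-1\right) \left(-2\right) + 43} = \sqrt{2 + 43} = \sqrt{45} = 3 \sqrt{5} \approx 6.7082$)
$\left(-68 - 57\right) b = \left(-68 - 57\right) 3 \sqrt{5} = - 125 \cdot 3 \sqrt{5} = - 375 \sqrt{5}$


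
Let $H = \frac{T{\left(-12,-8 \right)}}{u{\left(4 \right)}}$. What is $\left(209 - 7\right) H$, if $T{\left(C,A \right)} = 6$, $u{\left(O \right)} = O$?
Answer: $303$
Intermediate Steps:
$H = \frac{3}{2}$ ($H = \frac{6}{4} = 6 \cdot \frac{1}{4} = \frac{3}{2} \approx 1.5$)
$\left(209 - 7\right) H = \left(209 - 7\right) \frac{3}{2} = 202 \cdot \frac{3}{2} = 303$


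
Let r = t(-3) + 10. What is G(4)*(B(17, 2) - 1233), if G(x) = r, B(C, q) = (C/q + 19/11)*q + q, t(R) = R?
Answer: -93212/11 ≈ -8473.8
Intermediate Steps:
r = 7 (r = -3 + 10 = 7)
B(C, q) = q + q*(19/11 + C/q) (B(C, q) = (C/q + 19*(1/11))*q + q = (C/q + 19/11)*q + q = (19/11 + C/q)*q + q = q*(19/11 + C/q) + q = q + q*(19/11 + C/q))
G(x) = 7
G(4)*(B(17, 2) - 1233) = 7*((17 + (30/11)*2) - 1233) = 7*((17 + 60/11) - 1233) = 7*(247/11 - 1233) = 7*(-13316/11) = -93212/11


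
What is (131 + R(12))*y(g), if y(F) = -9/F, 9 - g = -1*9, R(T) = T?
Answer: -143/2 ≈ -71.500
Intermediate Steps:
g = 18 (g = 9 - (-1)*9 = 9 - 1*(-9) = 9 + 9 = 18)
(131 + R(12))*y(g) = (131 + 12)*(-9/18) = 143*(-9*1/18) = 143*(-½) = -143/2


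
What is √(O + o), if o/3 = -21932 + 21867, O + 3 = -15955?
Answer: I*√16153 ≈ 127.09*I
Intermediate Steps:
O = -15958 (O = -3 - 15955 = -15958)
o = -195 (o = 3*(-21932 + 21867) = 3*(-65) = -195)
√(O + o) = √(-15958 - 195) = √(-16153) = I*√16153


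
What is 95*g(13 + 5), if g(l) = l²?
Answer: 30780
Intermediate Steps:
95*g(13 + 5) = 95*(13 + 5)² = 95*18² = 95*324 = 30780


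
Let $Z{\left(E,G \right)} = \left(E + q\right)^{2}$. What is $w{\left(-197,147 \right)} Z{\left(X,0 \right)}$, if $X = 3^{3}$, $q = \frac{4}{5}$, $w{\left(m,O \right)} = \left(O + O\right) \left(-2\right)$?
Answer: $- \frac{11360748}{25} \approx -4.5443 \cdot 10^{5}$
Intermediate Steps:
$w{\left(m,O \right)} = - 4 O$ ($w{\left(m,O \right)} = 2 O \left(-2\right) = - 4 O$)
$q = \frac{4}{5}$ ($q = 4 \cdot \frac{1}{5} = \frac{4}{5} \approx 0.8$)
$X = 27$
$Z{\left(E,G \right)} = \left(\frac{4}{5} + E\right)^{2}$ ($Z{\left(E,G \right)} = \left(E + \frac{4}{5}\right)^{2} = \left(\frac{4}{5} + E\right)^{2}$)
$w{\left(-197,147 \right)} Z{\left(X,0 \right)} = \left(-4\right) 147 \frac{\left(4 + 5 \cdot 27\right)^{2}}{25} = - 588 \frac{\left(4 + 135\right)^{2}}{25} = - 588 \frac{139^{2}}{25} = - 588 \cdot \frac{1}{25} \cdot 19321 = \left(-588\right) \frac{19321}{25} = - \frac{11360748}{25}$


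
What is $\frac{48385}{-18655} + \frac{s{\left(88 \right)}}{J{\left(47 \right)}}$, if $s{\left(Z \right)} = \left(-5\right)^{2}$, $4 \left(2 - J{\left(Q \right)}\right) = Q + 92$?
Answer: $- \frac{1640787}{488761} \approx -3.357$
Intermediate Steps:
$J{\left(Q \right)} = -21 - \frac{Q}{4}$ ($J{\left(Q \right)} = 2 - \frac{Q + 92}{4} = 2 - \frac{92 + Q}{4} = 2 - \left(23 + \frac{Q}{4}\right) = -21 - \frac{Q}{4}$)
$s{\left(Z \right)} = 25$
$\frac{48385}{-18655} + \frac{s{\left(88 \right)}}{J{\left(47 \right)}} = \frac{48385}{-18655} + \frac{25}{-21 - \frac{47}{4}} = 48385 \left(- \frac{1}{18655}\right) + \frac{25}{-21 - \frac{47}{4}} = - \frac{9677}{3731} + \frac{25}{- \frac{131}{4}} = - \frac{9677}{3731} + 25 \left(- \frac{4}{131}\right) = - \frac{9677}{3731} - \frac{100}{131} = - \frac{1640787}{488761}$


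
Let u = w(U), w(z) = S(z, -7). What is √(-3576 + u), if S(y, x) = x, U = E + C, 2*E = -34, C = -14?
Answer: I*√3583 ≈ 59.858*I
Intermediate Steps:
E = -17 (E = (½)*(-34) = -17)
U = -31 (U = -17 - 14 = -31)
w(z) = -7
u = -7
√(-3576 + u) = √(-3576 - 7) = √(-3583) = I*√3583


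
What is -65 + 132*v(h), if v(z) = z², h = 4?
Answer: 2047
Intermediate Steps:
-65 + 132*v(h) = -65 + 132*4² = -65 + 132*16 = -65 + 2112 = 2047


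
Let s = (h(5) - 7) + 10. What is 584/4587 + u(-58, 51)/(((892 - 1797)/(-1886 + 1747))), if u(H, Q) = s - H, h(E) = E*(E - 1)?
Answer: 52173553/4151235 ≈ 12.568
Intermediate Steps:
h(E) = E*(-1 + E)
s = 23 (s = (5*(-1 + 5) - 7) + 10 = (5*4 - 7) + 10 = (20 - 7) + 10 = 13 + 10 = 23)
u(H, Q) = 23 - H
584/4587 + u(-58, 51)/(((892 - 1797)/(-1886 + 1747))) = 584/4587 + (23 - 1*(-58))/(((892 - 1797)/(-1886 + 1747))) = 584*(1/4587) + (23 + 58)/((-905/(-139))) = 584/4587 + 81/((-905*(-1/139))) = 584/4587 + 81/(905/139) = 584/4587 + 81*(139/905) = 584/4587 + 11259/905 = 52173553/4151235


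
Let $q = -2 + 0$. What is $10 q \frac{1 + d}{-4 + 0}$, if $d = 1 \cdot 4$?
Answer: $25$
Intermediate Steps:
$d = 4$
$q = -2$
$10 q \frac{1 + d}{-4 + 0} = 10 \left(-2\right) \frac{1 + 4}{-4 + 0} = - 20 \frac{5}{-4} = - 20 \cdot 5 \left(- \frac{1}{4}\right) = \left(-20\right) \left(- \frac{5}{4}\right) = 25$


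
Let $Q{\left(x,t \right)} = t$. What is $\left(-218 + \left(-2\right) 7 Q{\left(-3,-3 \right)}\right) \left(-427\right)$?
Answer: $75152$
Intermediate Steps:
$\left(-218 + \left(-2\right) 7 Q{\left(-3,-3 \right)}\right) \left(-427\right) = \left(-218 + \left(-2\right) 7 \left(-3\right)\right) \left(-427\right) = \left(-218 - -42\right) \left(-427\right) = \left(-218 + 42\right) \left(-427\right) = \left(-176\right) \left(-427\right) = 75152$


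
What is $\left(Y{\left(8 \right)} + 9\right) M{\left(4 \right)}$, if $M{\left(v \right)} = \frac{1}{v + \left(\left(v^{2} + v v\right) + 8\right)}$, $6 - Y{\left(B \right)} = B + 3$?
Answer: $\frac{1}{11} \approx 0.090909$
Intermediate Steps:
$Y{\left(B \right)} = 3 - B$ ($Y{\left(B \right)} = 6 - \left(B + 3\right) = 6 - \left(3 + B\right) = 3 - B$)
$M{\left(v \right)} = \frac{1}{8 + v + 2 v^{2}}$ ($M{\left(v \right)} = \frac{1}{v + \left(\left(v^{2} + v^{2}\right) + 8\right)} = \frac{1}{v + \left(2 v^{2} + 8\right)} = \frac{1}{v + \left(8 + 2 v^{2}\right)} = \frac{1}{8 + v + 2 v^{2}}$)
$\left(Y{\left(8 \right)} + 9\right) M{\left(4 \right)} = \frac{\left(3 - 8\right) + 9}{8 + 4 + 2 \cdot 4^{2}} = \frac{\left(3 - 8\right) + 9}{8 + 4 + 2 \cdot 16} = \frac{-5 + 9}{8 + 4 + 32} = \frac{4}{44} = 4 \cdot \frac{1}{44} = \frac{1}{11}$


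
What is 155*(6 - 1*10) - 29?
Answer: -649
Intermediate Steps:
155*(6 - 1*10) - 29 = 155*(6 - 10) - 29 = 155*(-4) - 29 = -620 - 29 = -649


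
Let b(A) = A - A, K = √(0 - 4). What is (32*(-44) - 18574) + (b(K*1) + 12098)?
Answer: -7884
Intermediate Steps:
K = 2*I (K = √(-4) = 2*I ≈ 2.0*I)
b(A) = 0
(32*(-44) - 18574) + (b(K*1) + 12098) = (32*(-44) - 18574) + (0 + 12098) = (-1408 - 18574) + 12098 = -19982 + 12098 = -7884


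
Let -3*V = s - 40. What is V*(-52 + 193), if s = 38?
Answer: 94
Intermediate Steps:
V = ⅔ (V = -(38 - 40)/3 = -⅓*(-2) = ⅔ ≈ 0.66667)
V*(-52 + 193) = 2*(-52 + 193)/3 = (⅔)*141 = 94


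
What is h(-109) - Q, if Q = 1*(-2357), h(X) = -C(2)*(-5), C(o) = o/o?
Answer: 2362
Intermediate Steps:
C(o) = 1
h(X) = 5 (h(X) = -1*1*(-5) = -1*(-5) = 5)
Q = -2357
h(-109) - Q = 5 - 1*(-2357) = 5 + 2357 = 2362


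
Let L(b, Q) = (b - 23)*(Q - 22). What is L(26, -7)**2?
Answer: 7569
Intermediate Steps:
L(b, Q) = (-23 + b)*(-22 + Q)
L(26, -7)**2 = (506 - 23*(-7) - 22*26 - 7*26)**2 = (506 + 161 - 572 - 182)**2 = (-87)**2 = 7569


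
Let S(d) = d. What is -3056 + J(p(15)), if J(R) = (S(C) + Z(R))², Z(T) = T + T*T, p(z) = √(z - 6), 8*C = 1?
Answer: -186175/64 ≈ -2909.0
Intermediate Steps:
C = ⅛ (C = (⅛)*1 = ⅛ ≈ 0.12500)
p(z) = √(-6 + z)
Z(T) = T + T²
J(R) = (⅛ + R*(1 + R))²
-3056 + J(p(15)) = -3056 + (1 + 8*√(-6 + 15)*(1 + √(-6 + 15)))²/64 = -3056 + (1 + 8*√9*(1 + √9))²/64 = -3056 + (1 + 8*3*(1 + 3))²/64 = -3056 + (1 + 8*3*4)²/64 = -3056 + (1 + 96)²/64 = -3056 + (1/64)*97² = -3056 + (1/64)*9409 = -3056 + 9409/64 = -186175/64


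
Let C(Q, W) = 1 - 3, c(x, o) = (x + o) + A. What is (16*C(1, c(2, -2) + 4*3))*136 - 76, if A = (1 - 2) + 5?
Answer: -4428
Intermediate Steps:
A = 4 (A = -1 + 5 = 4)
c(x, o) = 4 + o + x (c(x, o) = (x + o) + 4 = (o + x) + 4 = 4 + o + x)
C(Q, W) = -2
(16*C(1, c(2, -2) + 4*3))*136 - 76 = (16*(-2))*136 - 76 = -32*136 - 76 = -4352 - 76 = -4428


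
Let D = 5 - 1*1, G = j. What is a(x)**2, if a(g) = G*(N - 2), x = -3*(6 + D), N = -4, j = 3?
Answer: 324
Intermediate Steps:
G = 3
D = 4 (D = 5 - 1 = 4)
x = -30 (x = -3*(6 + 4) = -3*10 = -30)
a(g) = -18 (a(g) = 3*(-4 - 2) = 3*(-6) = -18)
a(x)**2 = (-18)**2 = 324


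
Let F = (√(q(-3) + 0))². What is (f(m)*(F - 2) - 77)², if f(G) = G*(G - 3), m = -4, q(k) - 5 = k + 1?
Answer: 2401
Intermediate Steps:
q(k) = 6 + k (q(k) = 5 + (k + 1) = 5 + (1 + k) = 6 + k)
F = 3 (F = (√((6 - 3) + 0))² = (√(3 + 0))² = (√3)² = 3)
f(G) = G*(-3 + G)
(f(m)*(F - 2) - 77)² = ((-4*(-3 - 4))*(3 - 2) - 77)² = (-4*(-7)*1 - 77)² = (28*1 - 77)² = (28 - 77)² = (-49)² = 2401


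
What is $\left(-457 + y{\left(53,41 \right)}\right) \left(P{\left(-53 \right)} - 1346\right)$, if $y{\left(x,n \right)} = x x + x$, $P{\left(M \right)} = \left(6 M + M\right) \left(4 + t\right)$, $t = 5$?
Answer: $-11267425$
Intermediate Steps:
$P{\left(M \right)} = 63 M$ ($P{\left(M \right)} = \left(6 M + M\right) \left(4 + 5\right) = 7 M 9 = 63 M$)
$y{\left(x,n \right)} = x + x^{2}$ ($y{\left(x,n \right)} = x^{2} + x = x + x^{2}$)
$\left(-457 + y{\left(53,41 \right)}\right) \left(P{\left(-53 \right)} - 1346\right) = \left(-457 + 53 \left(1 + 53\right)\right) \left(63 \left(-53\right) - 1346\right) = \left(-457 + 53 \cdot 54\right) \left(-3339 - 1346\right) = \left(-457 + 2862\right) \left(-4685\right) = 2405 \left(-4685\right) = -11267425$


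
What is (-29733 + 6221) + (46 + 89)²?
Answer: -5287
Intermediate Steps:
(-29733 + 6221) + (46 + 89)² = -23512 + 135² = -23512 + 18225 = -5287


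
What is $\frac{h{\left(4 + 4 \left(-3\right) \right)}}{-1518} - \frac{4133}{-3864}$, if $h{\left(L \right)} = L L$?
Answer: $\frac{14557}{14168} \approx 1.0275$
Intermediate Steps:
$h{\left(L \right)} = L^{2}$
$\frac{h{\left(4 + 4 \left(-3\right) \right)}}{-1518} - \frac{4133}{-3864} = \frac{\left(4 + 4 \left(-3\right)\right)^{2}}{-1518} - \frac{4133}{-3864} = \left(4 - 12\right)^{2} \left(- \frac{1}{1518}\right) - - \frac{4133}{3864} = \left(-8\right)^{2} \left(- \frac{1}{1518}\right) + \frac{4133}{3864} = 64 \left(- \frac{1}{1518}\right) + \frac{4133}{3864} = - \frac{32}{759} + \frac{4133}{3864} = \frac{14557}{14168}$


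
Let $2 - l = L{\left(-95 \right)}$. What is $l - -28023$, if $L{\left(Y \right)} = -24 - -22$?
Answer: $28027$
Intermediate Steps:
$L{\left(Y \right)} = -2$ ($L{\left(Y \right)} = -24 + 22 = -2$)
$l = 4$ ($l = 2 - -2 = 2 + 2 = 4$)
$l - -28023 = 4 - -28023 = 4 + 28023 = 28027$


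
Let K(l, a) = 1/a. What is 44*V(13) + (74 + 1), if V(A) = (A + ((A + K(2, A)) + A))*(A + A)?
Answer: 44779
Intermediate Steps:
V(A) = 2*A*(1/A + 3*A) (V(A) = (A + ((A + 1/A) + A))*(A + A) = (A + (1/A + 2*A))*(2*A) = (1/A + 3*A)*(2*A) = 2*A*(1/A + 3*A))
44*V(13) + (74 + 1) = 44*(2 + 6*13²) + (74 + 1) = 44*(2 + 6*169) + 75 = 44*(2 + 1014) + 75 = 44*1016 + 75 = 44704 + 75 = 44779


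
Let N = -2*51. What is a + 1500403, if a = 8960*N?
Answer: 586483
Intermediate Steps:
N = -102
a = -913920 (a = 8960*(-102) = -913920)
a + 1500403 = -913920 + 1500403 = 586483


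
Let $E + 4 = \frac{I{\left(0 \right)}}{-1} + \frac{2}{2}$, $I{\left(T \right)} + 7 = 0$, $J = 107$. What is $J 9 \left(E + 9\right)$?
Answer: $12519$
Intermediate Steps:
$I{\left(T \right)} = -7$ ($I{\left(T \right)} = -7 + 0 = -7$)
$E = 4$ ($E = -4 + \left(- \frac{7}{-1} + \frac{2}{2}\right) = -4 + \left(\left(-7\right) \left(-1\right) + 2 \cdot \frac{1}{2}\right) = -4 + \left(7 + 1\right) = -4 + 8 = 4$)
$J 9 \left(E + 9\right) = 107 \cdot 9 \left(4 + 9\right) = 107 \cdot 9 \cdot 13 = 107 \cdot 117 = 12519$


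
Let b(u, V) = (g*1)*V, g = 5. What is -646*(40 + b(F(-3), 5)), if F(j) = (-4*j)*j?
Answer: -41990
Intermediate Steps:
F(j) = -4*j²
b(u, V) = 5*V (b(u, V) = (5*1)*V = 5*V)
-646*(40 + b(F(-3), 5)) = -646*(40 + 5*5) = -646*(40 + 25) = -646*65 = -41990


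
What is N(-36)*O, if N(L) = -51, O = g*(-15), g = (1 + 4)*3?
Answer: 11475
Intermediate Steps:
g = 15 (g = 5*3 = 15)
O = -225 (O = 15*(-15) = -225)
N(-36)*O = -51*(-225) = 11475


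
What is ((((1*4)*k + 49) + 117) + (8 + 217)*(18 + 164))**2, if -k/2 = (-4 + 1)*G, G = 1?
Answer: 1692499600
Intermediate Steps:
k = 6 (k = -2*(-4 + 1) = -(-6) = -2*(-3) = 6)
((((1*4)*k + 49) + 117) + (8 + 217)*(18 + 164))**2 = ((((1*4)*6 + 49) + 117) + (8 + 217)*(18 + 164))**2 = (((4*6 + 49) + 117) + 225*182)**2 = (((24 + 49) + 117) + 40950)**2 = ((73 + 117) + 40950)**2 = (190 + 40950)**2 = 41140**2 = 1692499600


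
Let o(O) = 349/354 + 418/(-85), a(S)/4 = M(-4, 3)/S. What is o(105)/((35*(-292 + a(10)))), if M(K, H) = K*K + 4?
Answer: 16901/42727800 ≈ 0.00039555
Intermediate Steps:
M(K, H) = 4 + K**2 (M(K, H) = K**2 + 4 = 4 + K**2)
a(S) = 80/S (a(S) = 4*((4 + (-4)**2)/S) = 4*((4 + 16)/S) = 4*(20/S) = 80/S)
o(O) = -118307/30090 (o(O) = 349*(1/354) + 418*(-1/85) = 349/354 - 418/85 = -118307/30090)
o(105)/((35*(-292 + a(10)))) = -118307*1/(35*(-292 + 80/10))/30090 = -118307*1/(35*(-292 + 80*(1/10)))/30090 = -118307*1/(35*(-292 + 8))/30090 = -118307/(30090*(35*(-284))) = -118307/30090/(-9940) = -118307/30090*(-1/9940) = 16901/42727800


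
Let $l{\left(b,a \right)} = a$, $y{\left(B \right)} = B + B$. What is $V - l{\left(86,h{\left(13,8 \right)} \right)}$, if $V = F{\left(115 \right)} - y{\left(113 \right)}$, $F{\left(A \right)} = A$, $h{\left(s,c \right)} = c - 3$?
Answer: $-116$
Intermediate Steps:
$y{\left(B \right)} = 2 B$
$h{\left(s,c \right)} = -3 + c$ ($h{\left(s,c \right)} = c - 3 = -3 + c$)
$V = -111$ ($V = 115 - 2 \cdot 113 = 115 - 226 = -111$)
$V - l{\left(86,h{\left(13,8 \right)} \right)} = -111 - \left(-3 + 8\right) = -111 - 5 = -116$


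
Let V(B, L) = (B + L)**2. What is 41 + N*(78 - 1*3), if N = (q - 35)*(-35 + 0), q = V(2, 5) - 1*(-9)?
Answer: -60334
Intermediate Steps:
q = 58 (q = (2 + 5)**2 - 1*(-9) = 7**2 + 9 = 49 + 9 = 58)
N = -805 (N = (58 - 35)*(-35 + 0) = 23*(-35) = -805)
41 + N*(78 - 1*3) = 41 - 805*(78 - 1*3) = 41 - 805*(78 - 3) = 41 - 805*75 = 41 - 60375 = -60334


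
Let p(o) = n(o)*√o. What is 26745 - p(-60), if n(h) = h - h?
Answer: 26745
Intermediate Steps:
n(h) = 0
p(o) = 0 (p(o) = 0*√o = 0)
26745 - p(-60) = 26745 - 1*0 = 26745 + 0 = 26745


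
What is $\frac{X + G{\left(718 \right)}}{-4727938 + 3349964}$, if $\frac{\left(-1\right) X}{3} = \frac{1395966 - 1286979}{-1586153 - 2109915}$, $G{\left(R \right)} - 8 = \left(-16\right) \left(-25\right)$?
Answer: $- \frac{1508322705}{5093085606232} \approx -0.00029615$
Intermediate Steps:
$G{\left(R \right)} = 408$ ($G{\left(R \right)} = 8 - -400 = 8 + 400 = 408$)
$X = \frac{326961}{3696068}$ ($X = - 3 \frac{1395966 - 1286979}{-1586153 - 2109915} = - 3 \frac{108987}{-3696068} = - 3 \cdot 108987 \left(- \frac{1}{3696068}\right) = \left(-3\right) \left(- \frac{108987}{3696068}\right) = \frac{326961}{3696068} \approx 0.088462$)
$\frac{X + G{\left(718 \right)}}{-4727938 + 3349964} = \frac{\frac{326961}{3696068} + 408}{-4727938 + 3349964} = \frac{1508322705}{3696068 \left(-1377974\right)} = \frac{1508322705}{3696068} \left(- \frac{1}{1377974}\right) = - \frac{1508322705}{5093085606232}$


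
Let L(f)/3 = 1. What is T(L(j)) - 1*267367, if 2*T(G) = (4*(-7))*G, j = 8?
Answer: -267409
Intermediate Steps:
L(f) = 3 (L(f) = 3*1 = 3)
T(G) = -14*G (T(G) = ((4*(-7))*G)/2 = (-28*G)/2 = -14*G)
T(L(j)) - 1*267367 = -14*3 - 1*267367 = -42 - 267367 = -267409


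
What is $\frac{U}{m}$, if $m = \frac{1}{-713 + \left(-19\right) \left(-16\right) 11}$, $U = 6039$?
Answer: $15888609$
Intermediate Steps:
$m = \frac{1}{2631}$ ($m = \frac{1}{-713 + 304 \cdot 11} = \frac{1}{-713 + 3344} = \frac{1}{2631} \approx 0.00038008$)
$\frac{U}{m} = 6039 \frac{1}{\frac{1}{2631}} = 6039 \cdot 2631 = 15888609$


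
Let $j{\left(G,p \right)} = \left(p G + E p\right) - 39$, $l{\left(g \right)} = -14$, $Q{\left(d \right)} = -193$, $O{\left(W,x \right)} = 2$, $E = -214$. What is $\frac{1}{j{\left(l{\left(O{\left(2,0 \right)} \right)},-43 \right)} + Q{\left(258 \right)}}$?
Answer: $\frac{1}{9572} \approx 0.00010447$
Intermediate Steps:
$j{\left(G,p \right)} = -39 - 214 p + G p$ ($j{\left(G,p \right)} = \left(p G - 214 p\right) - 39 = \left(G p - 214 p\right) - 39 = \left(- 214 p + G p\right) - 39 = -39 - 214 p + G p$)
$\frac{1}{j{\left(l{\left(O{\left(2,0 \right)} \right)},-43 \right)} + Q{\left(258 \right)}} = \frac{1}{\left(-39 - -9202 - -602\right) - 193} = \frac{1}{\left(-39 + 9202 + 602\right) - 193} = \frac{1}{9765 - 193} = \frac{1}{9572}$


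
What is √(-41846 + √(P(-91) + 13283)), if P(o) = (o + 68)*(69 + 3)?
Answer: √(-41846 + √11627) ≈ 204.3*I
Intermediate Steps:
P(o) = 4896 + 72*o (P(o) = (68 + o)*72 = 4896 + 72*o)
√(-41846 + √(P(-91) + 13283)) = √(-41846 + √((4896 + 72*(-91)) + 13283)) = √(-41846 + √((4896 - 6552) + 13283)) = √(-41846 + √(-1656 + 13283)) = √(-41846 + √11627)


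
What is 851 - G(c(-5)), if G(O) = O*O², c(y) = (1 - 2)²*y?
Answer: 976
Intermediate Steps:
c(y) = y (c(y) = (-1)²*y = 1*y = y)
G(O) = O³
851 - G(c(-5)) = 851 - 1*(-5)³ = 851 - 1*(-125) = 851 + 125 = 976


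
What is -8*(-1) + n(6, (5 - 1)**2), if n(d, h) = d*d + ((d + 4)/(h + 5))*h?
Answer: 1084/21 ≈ 51.619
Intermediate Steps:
n(d, h) = d**2 + h*(4 + d)/(5 + h) (n(d, h) = d**2 + ((4 + d)/(5 + h))*h = d**2 + h*(4 + d)/(5 + h))
-8*(-1) + n(6, (5 - 1)**2) = -8*(-1) + (4*(5 - 1)**2 + 5*6**2 + 6*(5 - 1)**2 + (5 - 1)**2*6**2)/(5 + (5 - 1)**2) = 8 + (4*4**2 + 5*36 + 6*4**2 + 4**2*36)/(5 + 4**2) = 8 + (4*16 + 180 + 6*16 + 16*36)/(5 + 16) = 8 + (64 + 180 + 96 + 576)/21 = 8 + (1/21)*916 = 8 + 916/21 = 1084/21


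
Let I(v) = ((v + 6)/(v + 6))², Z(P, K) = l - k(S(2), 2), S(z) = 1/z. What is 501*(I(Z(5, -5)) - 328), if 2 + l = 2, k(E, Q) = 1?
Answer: -163827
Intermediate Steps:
l = 0 (l = -2 + 2 = 0)
Z(P, K) = -1 (Z(P, K) = 0 - 1*1 = 0 - 1 = -1)
I(v) = 1 (I(v) = ((6 + v)/(6 + v))² = 1² = 1)
501*(I(Z(5, -5)) - 328) = 501*(1 - 328) = 501*(-327) = -163827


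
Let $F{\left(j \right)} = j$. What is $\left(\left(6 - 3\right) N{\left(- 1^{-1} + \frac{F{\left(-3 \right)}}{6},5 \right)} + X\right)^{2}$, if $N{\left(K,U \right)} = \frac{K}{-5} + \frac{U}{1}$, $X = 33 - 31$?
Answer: $\frac{32041}{100} \approx 320.41$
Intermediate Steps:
$X = 2$ ($X = 33 - 31 = 2$)
$N{\left(K,U \right)} = U - \frac{K}{5}$ ($N{\left(K,U \right)} = K \left(- \frac{1}{5}\right) + U 1 = - \frac{K}{5} + U = U - \frac{K}{5}$)
$\left(\left(6 - 3\right) N{\left(- 1^{-1} + \frac{F{\left(-3 \right)}}{6},5 \right)} + X\right)^{2} = \left(\left(6 - 3\right) \left(5 - \frac{- 1^{-1} - \frac{3}{6}}{5}\right) + 2\right)^{2} = \left(3 \left(5 - \frac{\left(-1\right) 1 - \frac{1}{2}}{5}\right) + 2\right)^{2} = \left(3 \left(5 - \frac{-1 - \frac{1}{2}}{5}\right) + 2\right)^{2} = \left(3 \left(5 - - \frac{3}{10}\right) + 2\right)^{2} = \left(3 \left(5 + \frac{3}{10}\right) + 2\right)^{2} = \left(3 \cdot \frac{53}{10} + 2\right)^{2} = \left(\frac{159}{10} + 2\right)^{2} = \left(\frac{179}{10}\right)^{2} = \frac{32041}{100}$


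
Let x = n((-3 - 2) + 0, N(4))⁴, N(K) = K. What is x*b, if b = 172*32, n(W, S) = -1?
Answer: 5504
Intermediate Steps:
b = 5504
x = 1 (x = (-1)⁴ = 1)
x*b = 1*5504 = 5504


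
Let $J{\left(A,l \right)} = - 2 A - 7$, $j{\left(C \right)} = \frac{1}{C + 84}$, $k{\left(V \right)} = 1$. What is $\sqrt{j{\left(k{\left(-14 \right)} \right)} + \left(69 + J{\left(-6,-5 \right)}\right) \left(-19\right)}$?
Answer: $\frac{i \sqrt{10158265}}{85} \approx 37.497 i$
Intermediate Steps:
$j{\left(C \right)} = \frac{1}{84 + C}$
$J{\left(A,l \right)} = -7 - 2 A$
$\sqrt{j{\left(k{\left(-14 \right)} \right)} + \left(69 + J{\left(-6,-5 \right)}\right) \left(-19\right)} = \sqrt{\frac{1}{84 + 1} + \left(69 - -5\right) \left(-19\right)} = \sqrt{\frac{1}{85} + \left(69 + \left(-7 + 12\right)\right) \left(-19\right)} = \sqrt{\frac{1}{85} + \left(69 + 5\right) \left(-19\right)} = \sqrt{\frac{1}{85} + 74 \left(-19\right)} = \sqrt{\frac{1}{85} - 1406} = \sqrt{- \frac{119509}{85}} = \frac{i \sqrt{10158265}}{85}$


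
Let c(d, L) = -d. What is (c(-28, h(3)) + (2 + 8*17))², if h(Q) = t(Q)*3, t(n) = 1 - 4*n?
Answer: 27556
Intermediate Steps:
h(Q) = 3 - 12*Q (h(Q) = (1 - 4*Q)*3 = 3 - 12*Q)
(c(-28, h(3)) + (2 + 8*17))² = (-1*(-28) + (2 + 8*17))² = (28 + (2 + 136))² = (28 + 138)² = 166² = 27556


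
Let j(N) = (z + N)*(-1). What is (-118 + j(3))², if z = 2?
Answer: 15129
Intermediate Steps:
j(N) = -2 - N (j(N) = (2 + N)*(-1) = -2 - N)
(-118 + j(3))² = (-118 + (-2 - 1*3))² = (-118 + (-2 - 3))² = (-118 - 5)² = (-123)² = 15129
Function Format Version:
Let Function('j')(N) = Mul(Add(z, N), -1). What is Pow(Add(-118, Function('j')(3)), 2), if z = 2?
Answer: 15129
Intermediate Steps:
Function('j')(N) = Add(-2, Mul(-1, N)) (Function('j')(N) = Mul(Add(2, N), -1) = Add(-2, Mul(-1, N)))
Pow(Add(-118, Function('j')(3)), 2) = Pow(Add(-118, Add(-2, Mul(-1, 3))), 2) = Pow(Add(-118, Add(-2, -3)), 2) = Pow(Add(-118, -5), 2) = Pow(-123, 2) = 15129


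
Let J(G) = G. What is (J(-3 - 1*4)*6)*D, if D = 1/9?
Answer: -14/3 ≈ -4.6667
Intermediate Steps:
D = 1/9 ≈ 0.11111
(J(-3 - 1*4)*6)*D = ((-3 - 1*4)*6)*(1/9) = ((-3 - 4)*6)*(1/9) = -7*6*(1/9) = -42*1/9 = -14/3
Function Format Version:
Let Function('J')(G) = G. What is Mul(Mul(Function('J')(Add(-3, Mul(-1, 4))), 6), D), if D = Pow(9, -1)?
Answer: Rational(-14, 3) ≈ -4.6667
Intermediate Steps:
D = Rational(1, 9) ≈ 0.11111
Mul(Mul(Function('J')(Add(-3, Mul(-1, 4))), 6), D) = Mul(Mul(Add(-3, Mul(-1, 4)), 6), Rational(1, 9)) = Mul(Mul(Add(-3, -4), 6), Rational(1, 9)) = Mul(Mul(-7, 6), Rational(1, 9)) = Mul(-42, Rational(1, 9)) = Rational(-14, 3)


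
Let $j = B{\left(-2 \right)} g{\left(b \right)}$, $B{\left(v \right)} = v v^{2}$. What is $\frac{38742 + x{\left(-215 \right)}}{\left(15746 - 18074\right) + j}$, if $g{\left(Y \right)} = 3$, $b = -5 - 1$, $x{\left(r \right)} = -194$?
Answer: $- \frac{9637}{588} \approx -16.389$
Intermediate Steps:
$B{\left(v \right)} = v^{3}$
$b = -6$
$j = -24$ ($j = \left(-2\right)^{3} \cdot 3 = \left(-8\right) 3 = -24$)
$\frac{38742 + x{\left(-215 \right)}}{\left(15746 - 18074\right) + j} = \frac{38742 - 194}{\left(15746 - 18074\right) - 24} = \frac{38548}{-2328 - 24} = \frac{38548}{-2352} = 38548 \left(- \frac{1}{2352}\right) = - \frac{9637}{588}$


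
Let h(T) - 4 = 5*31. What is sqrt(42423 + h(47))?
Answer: sqrt(42582) ≈ 206.35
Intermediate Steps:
h(T) = 159 (h(T) = 4 + 5*31 = 4 + 155 = 159)
sqrt(42423 + h(47)) = sqrt(42423 + 159) = sqrt(42582)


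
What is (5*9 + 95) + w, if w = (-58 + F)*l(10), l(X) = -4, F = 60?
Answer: 132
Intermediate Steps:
w = -8 (w = (-58 + 60)*(-4) = 2*(-4) = -8)
(5*9 + 95) + w = (5*9 + 95) - 8 = (45 + 95) - 8 = 140 - 8 = 132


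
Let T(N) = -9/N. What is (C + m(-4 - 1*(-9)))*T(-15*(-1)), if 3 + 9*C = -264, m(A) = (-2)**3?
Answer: 113/5 ≈ 22.600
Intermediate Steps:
m(A) = -8
C = -89/3 (C = -1/3 + (1/9)*(-264) = -1/3 - 88/3 = -89/3 ≈ -29.667)
(C + m(-4 - 1*(-9)))*T(-15*(-1)) = (-89/3 - 8)*(-9/((-15*(-1)))) = -(-339)/15 = -113/3*(-3/5) = 113/5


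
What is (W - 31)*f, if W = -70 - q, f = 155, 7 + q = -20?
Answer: -11470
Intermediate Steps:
q = -27 (q = -7 - 20 = -27)
W = -43 (W = -70 - 1*(-27) = -70 + 27 = -43)
(W - 31)*f = (-43 - 31)*155 = -74*155 = -11470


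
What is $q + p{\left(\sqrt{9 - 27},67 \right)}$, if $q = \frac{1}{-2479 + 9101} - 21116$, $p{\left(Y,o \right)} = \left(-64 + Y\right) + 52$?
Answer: $- \frac{139909615}{6622} + 3 i \sqrt{2} \approx -21128.0 + 4.2426 i$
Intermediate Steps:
$p{\left(Y,o \right)} = -12 + Y$
$q = - \frac{139830151}{6622}$ ($q = \frac{1}{6622} - 21116 = - \frac{139830151}{6622} \approx -21116.0$)
$q + p{\left(\sqrt{9 - 27},67 \right)} = - \frac{139830151}{6622} - \left(12 - \sqrt{9 - 27}\right) = - \frac{139830151}{6622} - \left(12 - \sqrt{-18}\right) = - \frac{139830151}{6622} - \left(12 - 3 i \sqrt{2}\right) = - \frac{139909615}{6622} + 3 i \sqrt{2}$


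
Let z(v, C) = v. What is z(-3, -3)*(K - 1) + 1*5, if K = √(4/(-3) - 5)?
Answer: 8 - I*√57 ≈ 8.0 - 7.5498*I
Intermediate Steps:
K = I*√57/3 (K = √(4*(-⅓) - 5) = √(-4/3 - 5) = √(-19/3) = I*√57/3 ≈ 2.5166*I)
z(-3, -3)*(K - 1) + 1*5 = -3*(I*√57/3 - 1) + 1*5 = -3*(-1 + I*√57/3) + 5 = (3 - I*√57) + 5 = 8 - I*√57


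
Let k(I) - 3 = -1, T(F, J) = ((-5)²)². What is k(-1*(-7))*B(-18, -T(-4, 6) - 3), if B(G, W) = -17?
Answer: -34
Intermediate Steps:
T(F, J) = 625 (T(F, J) = 25² = 625)
k(I) = 2 (k(I) = 3 - 1 = 2)
k(-1*(-7))*B(-18, -T(-4, 6) - 3) = 2*(-17) = -34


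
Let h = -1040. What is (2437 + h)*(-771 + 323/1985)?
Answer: -2137566464/1985 ≈ -1.0769e+6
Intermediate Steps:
(2437 + h)*(-771 + 323/1985) = (2437 - 1040)*(-771 + 323/1985) = 1397*(-771 + 323*(1/1985)) = 1397*(-771 + 323/1985) = 1397*(-1530112/1985) = -2137566464/1985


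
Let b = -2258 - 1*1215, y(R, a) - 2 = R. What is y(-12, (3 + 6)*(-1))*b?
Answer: 34730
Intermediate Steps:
y(R, a) = 2 + R
b = -3473 (b = -2258 - 1215 = -3473)
y(-12, (3 + 6)*(-1))*b = (2 - 12)*(-3473) = -10*(-3473) = 34730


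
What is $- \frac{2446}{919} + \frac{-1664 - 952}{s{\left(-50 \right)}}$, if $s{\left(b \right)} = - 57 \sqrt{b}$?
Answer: $- \frac{2446}{919} - \frac{436 i \sqrt{2}}{95} \approx -2.6616 - 6.4905 i$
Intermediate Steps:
$- \frac{2446}{919} + \frac{-1664 - 952}{s{\left(-50 \right)}} = - \frac{2446}{919} + \frac{-1664 - 952}{\left(-57\right) \sqrt{-50}} = \left(-2446\right) \frac{1}{919} + \frac{-1664 - 952}{\left(-57\right) 5 i \sqrt{2}} = - \frac{2446}{919} - \frac{2616}{\left(-285\right) i \sqrt{2}} = - \frac{2446}{919} - 2616 \frac{i \sqrt{2}}{570} = - \frac{2446}{919} - \frac{436 i \sqrt{2}}{95}$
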